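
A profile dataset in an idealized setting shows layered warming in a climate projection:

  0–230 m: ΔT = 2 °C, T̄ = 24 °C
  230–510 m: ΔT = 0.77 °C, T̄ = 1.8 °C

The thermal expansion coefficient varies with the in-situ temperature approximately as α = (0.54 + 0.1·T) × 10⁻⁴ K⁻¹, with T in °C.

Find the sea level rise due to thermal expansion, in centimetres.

Layer 1: α = (0.54 + 0.1×24)×10⁻⁴ = 2.94×10⁻⁴ K⁻¹
Layer 2: α = (0.54 + 0.1×1.8)×10⁻⁴ = 0.72×10⁻⁴ K⁻¹
0–230 m: 230 × 2 × 2.94×10⁻⁴ = 0.13524 m
Layer 2: 0.72×10⁻⁴ × 0.77 × 280 = 0.0155232 m
Δh = 0.13524 + 0.0155232 = 0.1507632 m

about 15.1 cm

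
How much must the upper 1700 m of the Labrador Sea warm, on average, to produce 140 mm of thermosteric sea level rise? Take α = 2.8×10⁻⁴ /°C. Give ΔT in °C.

ΔT = Δh/(αH) = 0.14 / (2.8×10⁻⁴ × 1700) ≈ 0.2941 °C

0.29 °C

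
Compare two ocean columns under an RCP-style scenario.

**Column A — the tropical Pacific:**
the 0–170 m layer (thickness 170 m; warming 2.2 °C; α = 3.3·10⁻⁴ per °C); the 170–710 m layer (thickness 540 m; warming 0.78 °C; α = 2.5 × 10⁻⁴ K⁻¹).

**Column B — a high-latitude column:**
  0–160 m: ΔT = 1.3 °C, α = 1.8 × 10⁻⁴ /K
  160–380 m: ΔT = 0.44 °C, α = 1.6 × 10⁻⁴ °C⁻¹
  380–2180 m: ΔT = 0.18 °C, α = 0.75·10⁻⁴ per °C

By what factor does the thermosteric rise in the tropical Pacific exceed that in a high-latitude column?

A Layer 1: 170 × 2.2 × 3.3×10⁻⁴ = 0.12342 m
A Layer 2: 2.5×10⁻⁴ × 540 × 0.78 = 0.10530 m
A total: 0.22872 m
B 0–160 m: 1.8×10⁻⁴ × 1.3 × 160 = 0.03744 m
B 160–380 m: 220 × 0.44 × 1.6×10⁻⁴ = 0.015488 m
B Layer 3: 0.75×10⁻⁴ × 1800 × 0.18 = 0.02430 m
B total: 0.077228 m
Ratio: 0.22872 / 0.077228 ≈ 2.962

2.96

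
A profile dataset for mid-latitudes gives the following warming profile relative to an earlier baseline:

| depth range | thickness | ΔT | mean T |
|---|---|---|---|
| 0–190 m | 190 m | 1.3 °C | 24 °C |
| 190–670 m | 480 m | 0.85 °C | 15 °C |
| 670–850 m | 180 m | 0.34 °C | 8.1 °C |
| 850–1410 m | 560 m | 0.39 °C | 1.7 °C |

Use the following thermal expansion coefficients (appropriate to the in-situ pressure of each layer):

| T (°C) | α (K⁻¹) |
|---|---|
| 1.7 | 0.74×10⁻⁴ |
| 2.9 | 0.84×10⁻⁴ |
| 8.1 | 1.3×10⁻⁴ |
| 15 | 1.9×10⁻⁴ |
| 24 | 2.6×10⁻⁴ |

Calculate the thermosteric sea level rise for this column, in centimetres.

Layer 1 at 24 °C → α = 2.6×10⁻⁴ K⁻¹
Layer 2 at 15 °C → α = 1.9×10⁻⁴ K⁻¹
Layer 3 at 8.1 °C → α = 1.3×10⁻⁴ K⁻¹
Layer 4 at 1.7 °C → α = 0.74×10⁻⁴ K⁻¹
0–190 m: 1.3 × 190 × 2.6×10⁻⁴ = 0.06422 m
190–670 m: 1.9×10⁻⁴ × 480 × 0.85 = 0.07752 m
1.3×10⁻⁴ × 180 × 0.34 = 0.007956 m
Layer 4: 560 × 0.39 × 0.74×10⁻⁴ = 0.0161616 m
Δh = 0.06422 + 0.07752 + 0.007956 + 0.0161616 = 0.1658576 m

17 cm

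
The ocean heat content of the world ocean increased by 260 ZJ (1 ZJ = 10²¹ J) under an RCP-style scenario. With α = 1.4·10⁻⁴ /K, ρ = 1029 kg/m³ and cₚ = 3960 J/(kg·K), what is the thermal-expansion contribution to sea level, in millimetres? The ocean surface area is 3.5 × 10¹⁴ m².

Δh ≈ 26 mm

Per unit area: Q = 260×10²¹ / (3.5×10¹⁴) ≈ 7.429×10⁸ J/m²
Δh = αQ/(ρcₚ) = 1.4×10⁻⁴ × 7.429×10⁸ / (1029 × 3960) ≈ 0.025524 m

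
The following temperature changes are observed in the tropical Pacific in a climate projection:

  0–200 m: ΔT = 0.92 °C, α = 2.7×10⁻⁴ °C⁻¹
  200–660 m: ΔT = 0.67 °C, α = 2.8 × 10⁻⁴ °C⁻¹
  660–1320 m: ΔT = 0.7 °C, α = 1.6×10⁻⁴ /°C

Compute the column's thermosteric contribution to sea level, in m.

0–200 m: 2.7×10⁻⁴ × 200 × 0.92 = 0.04968 m
2.8×10⁻⁴ × 0.67 × 460 = 0.086296 m
660 × 0.7 × 1.6×10⁻⁴ = 0.07392 m
Δh = 0.04968 + 0.086296 + 0.07392 = 0.209896 m ≈ 0.210 m

Δh = 0.210 m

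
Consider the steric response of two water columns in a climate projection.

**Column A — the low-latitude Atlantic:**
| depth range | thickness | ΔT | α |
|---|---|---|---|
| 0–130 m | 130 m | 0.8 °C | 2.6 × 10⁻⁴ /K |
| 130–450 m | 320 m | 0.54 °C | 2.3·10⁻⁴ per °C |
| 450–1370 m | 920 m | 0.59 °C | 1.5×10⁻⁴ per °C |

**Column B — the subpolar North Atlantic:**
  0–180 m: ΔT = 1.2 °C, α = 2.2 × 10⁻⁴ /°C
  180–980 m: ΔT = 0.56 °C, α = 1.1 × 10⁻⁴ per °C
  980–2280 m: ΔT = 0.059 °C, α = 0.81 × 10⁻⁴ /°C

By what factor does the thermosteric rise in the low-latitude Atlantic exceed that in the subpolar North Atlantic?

1.4

A Layer 1: 130 × 0.8 × 2.6×10⁻⁴ = 0.02704 m
A Layer 2: 320 × 2.3×10⁻⁴ × 0.54 = 0.039744 m
A 450–1370 m: 1.5×10⁻⁴ × 920 × 0.59 = 0.08142 m
A total: 0.148204 m
B 180 × 1.2 × 2.2×10⁻⁴ = 0.04752 m
B 180–980 m: 0.56 × 800 × 1.1×10⁻⁴ = 0.04928 m
B Layer 3: 0.81×10⁻⁴ × 0.059 × 1300 = 0.0062127 m
B total: 0.1030127 m
Ratio: 0.148204 / 0.1030127 ≈ 1.439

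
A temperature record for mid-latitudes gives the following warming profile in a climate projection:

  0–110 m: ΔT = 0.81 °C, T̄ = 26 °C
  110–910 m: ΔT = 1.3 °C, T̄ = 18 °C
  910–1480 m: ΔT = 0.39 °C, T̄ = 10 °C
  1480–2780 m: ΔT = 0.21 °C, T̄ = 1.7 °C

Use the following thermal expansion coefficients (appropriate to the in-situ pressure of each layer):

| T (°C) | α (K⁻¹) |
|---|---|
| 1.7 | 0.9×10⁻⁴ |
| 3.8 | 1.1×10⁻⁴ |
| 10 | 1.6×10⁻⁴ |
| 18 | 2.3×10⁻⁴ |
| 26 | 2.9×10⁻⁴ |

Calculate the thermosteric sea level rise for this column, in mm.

Layer 1 at 26 °C → α = 2.9×10⁻⁴ K⁻¹
Layer 2 at 18 °C → α = 2.3×10⁻⁴ K⁻¹
Layer 3 at 10 °C → α = 1.6×10⁻⁴ K⁻¹
Layer 4 at 1.7 °C → α = 0.9×10⁻⁴ K⁻¹
Layer 1: 0.81 × 110 × 2.9×10⁻⁴ = 0.025839 m
Layer 2: 1.3 × 800 × 2.3×10⁻⁴ = 0.23920 m
910–1480 m: 1.6×10⁻⁴ × 570 × 0.39 = 0.035568 m
1480–2780 m: 0.9×10⁻⁴ × 1300 × 0.21 = 0.02457 m
Δh = 0.025839 + 0.23920 + 0.035568 + 0.02457 = 0.325177 m ≈ 325 mm

325 mm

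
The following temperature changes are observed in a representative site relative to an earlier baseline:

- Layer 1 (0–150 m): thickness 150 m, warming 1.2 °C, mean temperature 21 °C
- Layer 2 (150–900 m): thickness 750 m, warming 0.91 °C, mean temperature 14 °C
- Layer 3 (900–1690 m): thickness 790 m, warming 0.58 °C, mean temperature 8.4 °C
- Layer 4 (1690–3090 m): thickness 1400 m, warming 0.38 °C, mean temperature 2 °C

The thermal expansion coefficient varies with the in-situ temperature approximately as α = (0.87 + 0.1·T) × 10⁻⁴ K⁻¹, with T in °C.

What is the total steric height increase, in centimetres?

Layer 1: α = (0.87 + 0.1×21)×10⁻⁴ = 2.97×10⁻⁴ K⁻¹
Layer 2: α = (0.87 + 0.1×14)×10⁻⁴ = 2.27×10⁻⁴ K⁻¹
Layer 3: α = (0.87 + 0.1×8.4)×10⁻⁴ = 1.71×10⁻⁴ K⁻¹
Layer 4: α = (0.87 + 0.1×2)×10⁻⁴ = 1.07×10⁻⁴ K⁻¹
150 × 2.97×10⁻⁴ × 1.2 = 0.05346 m
Layer 2: 2.27×10⁻⁴ × 750 × 0.91 = 0.1549275 m
Layer 3: 0.58 × 1.71×10⁻⁴ × 790 = 0.0783522 m
Layer 4: 0.38 × 1400 × 1.07×10⁻⁴ = 0.056924 m
Δh = 0.05346 + 0.1549275 + 0.0783522 + 0.056924 = 0.3436637 m

Δh ≈ 34 cm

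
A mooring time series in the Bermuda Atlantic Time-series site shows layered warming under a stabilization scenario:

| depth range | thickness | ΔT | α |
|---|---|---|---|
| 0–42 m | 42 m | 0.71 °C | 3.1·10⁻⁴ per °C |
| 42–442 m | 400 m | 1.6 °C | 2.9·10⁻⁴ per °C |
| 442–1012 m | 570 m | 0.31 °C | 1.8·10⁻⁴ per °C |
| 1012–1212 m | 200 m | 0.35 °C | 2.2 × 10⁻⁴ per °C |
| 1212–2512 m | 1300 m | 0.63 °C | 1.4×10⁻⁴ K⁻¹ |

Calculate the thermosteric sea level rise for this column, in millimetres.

Δh ≈ 360 mm

0.71 × 42 × 3.1×10⁻⁴ = 0.0092442 m
42–442 m: 2.9×10⁻⁴ × 400 × 1.6 = 0.18560 m
Layer 3: 1.8×10⁻⁴ × 570 × 0.31 = 0.031806 m
0.35 × 200 × 2.2×10⁻⁴ = 0.01540 m
1212–2512 m: 1300 × 1.4×10⁻⁴ × 0.63 = 0.11466 m
Δh = 0.0092442 + 0.18560 + 0.031806 + 0.01540 + 0.11466 = 0.3567102 m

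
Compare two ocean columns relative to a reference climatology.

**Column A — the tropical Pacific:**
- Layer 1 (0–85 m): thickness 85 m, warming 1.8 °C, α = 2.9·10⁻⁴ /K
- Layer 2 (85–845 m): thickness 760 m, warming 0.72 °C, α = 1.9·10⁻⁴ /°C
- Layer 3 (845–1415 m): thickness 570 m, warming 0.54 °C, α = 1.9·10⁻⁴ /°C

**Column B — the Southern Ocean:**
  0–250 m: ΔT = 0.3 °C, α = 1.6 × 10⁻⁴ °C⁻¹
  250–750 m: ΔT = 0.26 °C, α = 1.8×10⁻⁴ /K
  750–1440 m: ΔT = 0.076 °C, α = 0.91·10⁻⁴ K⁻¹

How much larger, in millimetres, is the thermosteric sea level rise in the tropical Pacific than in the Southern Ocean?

Δh_A − Δh_B ≈ 170 mm

A Layer 1: 2.9×10⁻⁴ × 85 × 1.8 = 0.04437 m
A Layer 2: 760 × 0.72 × 1.9×10⁻⁴ = 0.103968 m
A 845–1415 m: 1.9×10⁻⁴ × 570 × 0.54 = 0.058482 m
A total: 0.20682 m
B 250 × 0.3 × 1.6×10⁻⁴ = 0.01200 m
B 500 × 1.8×10⁻⁴ × 0.26 = 0.02340 m
B Layer 3: 0.076 × 0.91×10⁻⁴ × 690 = 0.00477204 m
B total: 0.04017204 m
Difference: 0.20682 − 0.04017204 = 0.16664796 m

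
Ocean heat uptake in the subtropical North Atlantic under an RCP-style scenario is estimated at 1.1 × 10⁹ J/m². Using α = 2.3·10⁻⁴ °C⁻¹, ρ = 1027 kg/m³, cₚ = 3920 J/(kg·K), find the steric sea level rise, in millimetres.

Δh ≈ 62.8 mm

Δh = αQ/(ρcₚ) = 2.3×10⁻⁴ × 1.1×10⁹ / (1027 × 3920) ≈ 0.062844 m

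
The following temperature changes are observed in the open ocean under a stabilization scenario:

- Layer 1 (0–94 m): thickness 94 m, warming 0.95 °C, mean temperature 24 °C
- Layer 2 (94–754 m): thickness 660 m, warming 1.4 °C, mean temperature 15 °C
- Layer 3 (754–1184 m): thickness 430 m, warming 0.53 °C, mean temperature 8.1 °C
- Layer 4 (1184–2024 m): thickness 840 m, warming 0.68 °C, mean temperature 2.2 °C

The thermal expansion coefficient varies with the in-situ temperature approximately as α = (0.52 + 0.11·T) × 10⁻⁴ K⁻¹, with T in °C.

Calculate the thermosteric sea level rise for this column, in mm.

Δh = 304 mm

Layer 1: α = (0.52 + 0.11×24)×10⁻⁴ = 3.16×10⁻⁴ K⁻¹
Layer 2: α = (0.52 + 0.11×15)×10⁻⁴ = 2.17×10⁻⁴ K⁻¹
Layer 3: α = (0.52 + 0.11×8.1)×10⁻⁴ = 1.411×10⁻⁴ K⁻¹
Layer 4: α = (0.52 + 0.11×2.2)×10⁻⁴ = 0.762×10⁻⁴ K⁻¹
94 × 0.95 × 3.16×10⁻⁴ = 0.0282188 m
Layer 2: 2.17×10⁻⁴ × 1.4 × 660 = 0.200508 m
0.53 × 1.411×10⁻⁴ × 430 = 0.03215669 m
0.762×10⁻⁴ × 840 × 0.68 = 0.04352544 m
Δh = 0.0282188 + 0.200508 + 0.03215669 + 0.04352544 = 0.30440893 m ≈ 304 mm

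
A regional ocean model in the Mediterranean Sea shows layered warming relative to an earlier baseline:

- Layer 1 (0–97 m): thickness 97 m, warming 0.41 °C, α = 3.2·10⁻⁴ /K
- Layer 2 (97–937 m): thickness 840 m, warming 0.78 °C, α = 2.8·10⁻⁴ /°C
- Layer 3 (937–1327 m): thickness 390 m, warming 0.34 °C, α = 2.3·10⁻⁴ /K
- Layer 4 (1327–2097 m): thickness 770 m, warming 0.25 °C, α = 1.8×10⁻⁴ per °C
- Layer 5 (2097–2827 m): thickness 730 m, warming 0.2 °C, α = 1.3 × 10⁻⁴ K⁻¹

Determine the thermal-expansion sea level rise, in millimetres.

0–97 m: 3.2×10⁻⁴ × 97 × 0.41 = 0.0127264 m
0.78 × 2.8×10⁻⁴ × 840 = 0.183456 m
390 × 2.3×10⁻⁴ × 0.34 = 0.030498 m
Layer 4: 1.8×10⁻⁴ × 770 × 0.25 = 0.03465 m
Layer 5: 0.2 × 730 × 1.3×10⁻⁴ = 0.01898 m
Δh = 0.0127264 + 0.183456 + 0.030498 + 0.03465 + 0.01898 = 0.2803104 m

Δh = 280 mm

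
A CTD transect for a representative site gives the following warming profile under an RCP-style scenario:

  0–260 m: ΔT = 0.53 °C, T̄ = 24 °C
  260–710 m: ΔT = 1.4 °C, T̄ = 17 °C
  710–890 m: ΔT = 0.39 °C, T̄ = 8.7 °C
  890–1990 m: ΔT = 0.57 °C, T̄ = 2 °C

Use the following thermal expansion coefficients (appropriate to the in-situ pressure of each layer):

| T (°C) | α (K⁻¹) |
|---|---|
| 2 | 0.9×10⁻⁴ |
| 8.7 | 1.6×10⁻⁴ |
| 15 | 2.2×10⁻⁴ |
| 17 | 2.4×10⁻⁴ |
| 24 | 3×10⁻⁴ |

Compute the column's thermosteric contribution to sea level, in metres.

Layer 1 at 24 °C → α = 3×10⁻⁴ K⁻¹
Layer 2 at 17 °C → α = 2.4×10⁻⁴ K⁻¹
Layer 3 at 8.7 °C → α = 1.6×10⁻⁴ K⁻¹
Layer 4 at 2 °C → α = 0.9×10⁻⁴ K⁻¹
0.53 × 260 × 3×10⁻⁴ = 0.04134 m
450 × 2.4×10⁻⁴ × 1.4 = 0.15120 m
Layer 3: 1.6×10⁻⁴ × 180 × 0.39 = 0.011232 m
0.9×10⁻⁴ × 1100 × 0.57 = 0.05643 m
Δh = 0.04134 + 0.15120 + 0.011232 + 0.05643 = 0.260202 m ≈ 0.260 m

about 0.260 m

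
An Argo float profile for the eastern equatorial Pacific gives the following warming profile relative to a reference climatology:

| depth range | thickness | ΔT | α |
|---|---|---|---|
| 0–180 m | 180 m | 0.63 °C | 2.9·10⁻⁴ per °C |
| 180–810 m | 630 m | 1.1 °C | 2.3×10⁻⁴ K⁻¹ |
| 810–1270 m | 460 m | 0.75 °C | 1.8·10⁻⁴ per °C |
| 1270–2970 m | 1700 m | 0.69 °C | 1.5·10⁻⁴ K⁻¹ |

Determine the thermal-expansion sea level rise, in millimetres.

Layer 1: 0.63 × 180 × 2.9×10⁻⁴ = 0.032886 m
1.1 × 2.3×10⁻⁴ × 630 = 0.15939 m
810–1270 m: 1.8×10⁻⁴ × 460 × 0.75 = 0.06210 m
1270–2970 m: 1700 × 0.69 × 1.5×10⁻⁴ = 0.17595 m
Δh = 0.032886 + 0.15939 + 0.06210 + 0.17595 = 0.430326 m

about 430 mm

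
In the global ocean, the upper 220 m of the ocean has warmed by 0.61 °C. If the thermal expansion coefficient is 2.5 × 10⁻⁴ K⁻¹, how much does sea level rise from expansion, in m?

about 0.0336 m

Δh = αΔT·H = 2.5×10⁻⁴ × 0.61 × 220 = 0.03355 m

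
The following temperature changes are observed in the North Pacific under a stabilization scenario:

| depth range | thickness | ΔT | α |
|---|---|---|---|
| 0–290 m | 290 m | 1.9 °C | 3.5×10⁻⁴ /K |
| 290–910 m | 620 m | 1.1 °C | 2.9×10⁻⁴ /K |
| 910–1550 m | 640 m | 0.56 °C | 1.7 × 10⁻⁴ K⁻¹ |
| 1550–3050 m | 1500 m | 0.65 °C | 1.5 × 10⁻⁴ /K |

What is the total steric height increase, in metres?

0.598 m of thermosteric rise

0–290 m: 3.5×10⁻⁴ × 290 × 1.9 = 0.19285 m
620 × 1.1 × 2.9×10⁻⁴ = 0.19778 m
Layer 3: 0.56 × 640 × 1.7×10⁻⁴ = 0.060928 m
0.65 × 1500 × 1.5×10⁻⁴ = 0.14625 m
Δh = 0.19285 + 0.19778 + 0.060928 + 0.14625 = 0.597808 m ≈ 0.598 m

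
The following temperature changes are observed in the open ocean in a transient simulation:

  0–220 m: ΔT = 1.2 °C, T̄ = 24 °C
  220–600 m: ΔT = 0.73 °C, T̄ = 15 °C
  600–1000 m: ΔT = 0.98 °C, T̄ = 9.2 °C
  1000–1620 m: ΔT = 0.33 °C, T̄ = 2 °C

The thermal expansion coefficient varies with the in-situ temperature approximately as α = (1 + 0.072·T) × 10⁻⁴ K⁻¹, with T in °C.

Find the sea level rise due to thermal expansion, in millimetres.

Layer 1: α = (1 + 0.072×24)×10⁻⁴ = 2.728×10⁻⁴ K⁻¹
Layer 2: α = (1 + 0.072×15)×10⁻⁴ = 2.08×10⁻⁴ K⁻¹
Layer 3: α = (1 + 0.072×9.2)×10⁻⁴ = 1.6624×10⁻⁴ K⁻¹
Layer 4: α = (1 + 0.072×2)×10⁻⁴ = 1.144×10⁻⁴ K⁻¹
Layer 1: 220 × 2.728×10⁻⁴ × 1.2 = 0.0720192 m
380 × 0.73 × 2.08×10⁻⁴ = 0.0576992 m
Layer 3: 0.98 × 400 × 1.6624×10⁻⁴ = 0.06516608 m
1.144×10⁻⁴ × 0.33 × 620 = 0.02340624 m
Δh = 0.0720192 + 0.0576992 + 0.06516608 + 0.02340624 = 0.21829072 m

218 mm of thermosteric rise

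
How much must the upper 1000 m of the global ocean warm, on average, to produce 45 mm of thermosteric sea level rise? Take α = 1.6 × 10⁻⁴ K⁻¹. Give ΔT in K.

0.281 K

ΔT = Δh/(αH) = 0.045 / (1.6×10⁻⁴ × 1000) ≈ 0.2813 K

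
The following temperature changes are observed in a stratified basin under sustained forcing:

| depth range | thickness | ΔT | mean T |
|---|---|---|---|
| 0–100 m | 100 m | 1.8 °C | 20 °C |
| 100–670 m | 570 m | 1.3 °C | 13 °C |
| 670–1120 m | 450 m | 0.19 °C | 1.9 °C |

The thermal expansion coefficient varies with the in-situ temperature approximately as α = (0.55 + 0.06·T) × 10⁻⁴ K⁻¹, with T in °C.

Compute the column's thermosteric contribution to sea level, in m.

0.136 m of thermosteric rise

Layer 1: α = (0.55 + 0.06×20)×10⁻⁴ = 1.75×10⁻⁴ K⁻¹
Layer 2: α = (0.55 + 0.06×13)×10⁻⁴ = 1.33×10⁻⁴ K⁻¹
Layer 3: α = (0.55 + 0.06×1.9)×10⁻⁴ = 0.664×10⁻⁴ K⁻¹
Layer 1: 100 × 1.8 × 1.75×10⁻⁴ = 0.03150 m
100–670 m: 1.3 × 570 × 1.33×10⁻⁴ = 0.098553 m
Layer 3: 450 × 0.19 × 0.664×10⁻⁴ = 0.0056772 m
Δh = 0.03150 + 0.098553 + 0.0056772 = 0.1357302 m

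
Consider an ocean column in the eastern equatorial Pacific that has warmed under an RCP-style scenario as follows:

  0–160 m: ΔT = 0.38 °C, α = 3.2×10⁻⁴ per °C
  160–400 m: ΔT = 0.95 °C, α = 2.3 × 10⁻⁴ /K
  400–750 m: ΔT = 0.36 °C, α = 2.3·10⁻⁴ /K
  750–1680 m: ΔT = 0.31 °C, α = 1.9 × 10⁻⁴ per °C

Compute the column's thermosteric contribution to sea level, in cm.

about 15.6 cm

160 × 0.38 × 3.2×10⁻⁴ = 0.019456 m
Layer 2: 0.95 × 2.3×10⁻⁴ × 240 = 0.05244 m
0.36 × 2.3×10⁻⁴ × 350 = 0.02898 m
1.9×10⁻⁴ × 930 × 0.31 = 0.054777 m
Δh = 0.019456 + 0.05244 + 0.02898 + 0.054777 = 0.155653 m ≈ 15.6 cm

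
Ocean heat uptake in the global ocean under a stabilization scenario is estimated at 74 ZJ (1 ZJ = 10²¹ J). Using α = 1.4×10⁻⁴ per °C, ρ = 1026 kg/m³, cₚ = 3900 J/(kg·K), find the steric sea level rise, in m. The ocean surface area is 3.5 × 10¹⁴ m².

Per unit area: Q = 74×10²¹ / (3.5×10¹⁴) ≈ 2.114×10⁸ J/m²
Δh = αQ/(ρcₚ) = 1.4×10⁻⁴ × 2.114×10⁸ / (1026 × 3900) ≈ 0.0073964 m

0.00740 m of thermosteric rise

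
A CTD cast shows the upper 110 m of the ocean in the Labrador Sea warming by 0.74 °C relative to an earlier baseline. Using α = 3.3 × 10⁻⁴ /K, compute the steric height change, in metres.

about 0.027 m

Δh = αΔT·H = 3.3×10⁻⁴ × 0.74 × 110 = 0.026862 m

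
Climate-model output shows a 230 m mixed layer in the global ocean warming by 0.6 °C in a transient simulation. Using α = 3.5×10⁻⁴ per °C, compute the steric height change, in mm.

Δh = αΔT·H = 3.5×10⁻⁴ × 0.6 × 230 = 0.04830 m

Δh ≈ 48.3 mm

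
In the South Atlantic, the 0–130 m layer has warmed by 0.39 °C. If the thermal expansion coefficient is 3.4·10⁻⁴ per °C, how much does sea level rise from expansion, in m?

Δh = αΔT·H = 3.4×10⁻⁴ × 0.39 × 130 = 0.017238 m

Δh = 0.0172 m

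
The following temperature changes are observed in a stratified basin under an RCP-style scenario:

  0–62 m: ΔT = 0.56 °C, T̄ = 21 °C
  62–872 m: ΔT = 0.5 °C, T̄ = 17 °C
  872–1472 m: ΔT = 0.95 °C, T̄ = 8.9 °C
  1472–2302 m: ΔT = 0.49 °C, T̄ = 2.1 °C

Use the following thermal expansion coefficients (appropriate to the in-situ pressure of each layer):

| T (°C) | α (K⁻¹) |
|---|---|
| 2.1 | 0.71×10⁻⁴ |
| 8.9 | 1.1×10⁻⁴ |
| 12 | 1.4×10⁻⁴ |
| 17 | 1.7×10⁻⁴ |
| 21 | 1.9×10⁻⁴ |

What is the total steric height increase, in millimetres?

Δh ≈ 167 mm

Layer 1 at 21 °C → α = 1.9×10⁻⁴ K⁻¹
Layer 2 at 17 °C → α = 1.7×10⁻⁴ K⁻¹
Layer 3 at 8.9 °C → α = 1.1×10⁻⁴ K⁻¹
Layer 4 at 2.1 °C → α = 0.71×10⁻⁴ K⁻¹
0–62 m: 1.9×10⁻⁴ × 0.56 × 62 = 0.0065968 m
Layer 2: 0.5 × 1.7×10⁻⁴ × 810 = 0.06885 m
872–1472 m: 600 × 1.1×10⁻⁴ × 0.95 = 0.06270 m
Layer 4: 0.49 × 0.71×10⁻⁴ × 830 = 0.0288757 m
Δh = 0.0065968 + 0.06885 + 0.06270 + 0.0288757 = 0.1670225 m ≈ 167 mm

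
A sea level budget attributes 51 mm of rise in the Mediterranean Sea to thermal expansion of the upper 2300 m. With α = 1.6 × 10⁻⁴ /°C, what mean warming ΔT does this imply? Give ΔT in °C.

ΔT = Δh/(αH) = 0.051 / (1.6×10⁻⁴ × 2300) ≈ 0.1386 °C

0.14 °C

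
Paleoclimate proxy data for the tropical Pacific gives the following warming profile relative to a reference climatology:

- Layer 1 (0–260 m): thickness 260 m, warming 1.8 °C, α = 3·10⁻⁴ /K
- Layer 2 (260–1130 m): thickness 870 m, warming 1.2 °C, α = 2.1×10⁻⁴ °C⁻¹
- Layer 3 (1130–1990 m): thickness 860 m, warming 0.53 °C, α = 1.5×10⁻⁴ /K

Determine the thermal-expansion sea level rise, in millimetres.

Layer 1: 3×10⁻⁴ × 260 × 1.8 = 0.14040 m
Layer 2: 1.2 × 870 × 2.1×10⁻⁴ = 0.21924 m
Layer 3: 0.53 × 1.5×10⁻⁴ × 860 = 0.06837 m
Δh = 0.14040 + 0.21924 + 0.06837 = 0.42801 m

Δh = 428 mm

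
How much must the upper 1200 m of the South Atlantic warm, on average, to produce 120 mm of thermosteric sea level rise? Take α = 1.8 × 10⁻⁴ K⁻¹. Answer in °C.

about 0.556 °C

ΔT = Δh/(αH) = 0.12 / (1.8×10⁻⁴ × 1200) ≈ 0.5556 °C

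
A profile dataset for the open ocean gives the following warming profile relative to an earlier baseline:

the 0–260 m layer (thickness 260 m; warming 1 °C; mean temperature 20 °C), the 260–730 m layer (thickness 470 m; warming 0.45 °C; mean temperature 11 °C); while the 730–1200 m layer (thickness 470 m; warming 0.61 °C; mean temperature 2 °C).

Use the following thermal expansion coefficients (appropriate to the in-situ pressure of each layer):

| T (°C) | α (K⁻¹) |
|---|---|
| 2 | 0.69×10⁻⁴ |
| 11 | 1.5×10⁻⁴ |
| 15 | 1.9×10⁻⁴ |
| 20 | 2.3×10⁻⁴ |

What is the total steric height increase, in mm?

Layer 1 at 20 °C → α = 2.3×10⁻⁴ K⁻¹
Layer 2 at 11 °C → α = 1.5×10⁻⁴ K⁻¹
Layer 3 at 2 °C → α = 0.69×10⁻⁴ K⁻¹
0–260 m: 1 × 2.3×10⁻⁴ × 260 = 0.05980 m
470 × 1.5×10⁻⁴ × 0.45 = 0.031725 m
Layer 3: 0.61 × 0.69×10⁻⁴ × 470 = 0.0197823 m
Δh = 0.05980 + 0.031725 + 0.0197823 = 0.1113073 m

Δh ≈ 111 mm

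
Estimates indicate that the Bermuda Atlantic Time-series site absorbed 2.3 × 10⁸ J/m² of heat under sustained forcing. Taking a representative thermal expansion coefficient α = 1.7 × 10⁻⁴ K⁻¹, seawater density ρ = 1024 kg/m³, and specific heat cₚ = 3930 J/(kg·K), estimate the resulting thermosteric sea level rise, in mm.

9.7 mm

Δh = αQ/(ρcₚ) = 1.7×10⁻⁴ × 2.3×10⁸ / (1024 × 3930) ≈ 0.0097159 m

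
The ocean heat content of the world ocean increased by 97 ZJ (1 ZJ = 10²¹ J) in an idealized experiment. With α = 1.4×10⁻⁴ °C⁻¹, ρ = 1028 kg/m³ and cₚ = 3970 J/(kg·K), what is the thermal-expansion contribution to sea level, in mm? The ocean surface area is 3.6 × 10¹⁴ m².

Per unit area: Q = 97×10²¹ / (3.6×10¹⁴) ≈ 2.694×10⁸ J/m²
Δh = αQ/(ρcₚ) = 1.4×10⁻⁴ × 2.694×10⁸ / (1028 × 3970) ≈ 0.0092415 m

about 9.24 mm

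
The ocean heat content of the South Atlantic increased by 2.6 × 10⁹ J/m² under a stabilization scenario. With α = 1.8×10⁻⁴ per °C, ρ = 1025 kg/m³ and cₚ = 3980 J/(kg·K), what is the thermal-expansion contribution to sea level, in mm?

115 mm

Δh = αQ/(ρcₚ) = 1.8×10⁻⁴ × 2.6×10⁹ / (1025 × 3980) ≈ 0.11472 m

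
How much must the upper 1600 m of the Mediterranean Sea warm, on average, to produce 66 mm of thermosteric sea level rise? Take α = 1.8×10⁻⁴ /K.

0.23 °C

ΔT = Δh/(αH) = 0.066 / (1.8×10⁻⁴ × 1600) ≈ 0.2292 °C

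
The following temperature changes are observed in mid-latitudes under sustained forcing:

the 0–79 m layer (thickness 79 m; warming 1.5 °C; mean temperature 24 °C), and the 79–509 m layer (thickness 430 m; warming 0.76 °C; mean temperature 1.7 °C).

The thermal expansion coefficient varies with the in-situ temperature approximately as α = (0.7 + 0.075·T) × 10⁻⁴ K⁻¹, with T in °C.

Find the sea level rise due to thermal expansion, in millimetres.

Δh ≈ 57 mm

Layer 1: α = (0.7 + 0.075×24)×10⁻⁴ = 2.5×10⁻⁴ K⁻¹
Layer 2: α = (0.7 + 0.075×1.7)×10⁻⁴ = 0.8275×10⁻⁴ K⁻¹
Layer 1: 79 × 2.5×10⁻⁴ × 1.5 = 0.029625 m
Layer 2: 0.8275×10⁻⁴ × 430 × 0.76 = 0.0270427 m
Δh = 0.029625 + 0.0270427 = 0.0566677 m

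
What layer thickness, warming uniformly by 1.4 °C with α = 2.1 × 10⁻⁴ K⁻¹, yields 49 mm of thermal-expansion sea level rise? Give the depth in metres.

167 m

H = Δh/(αΔT) = 0.049 / (2.1×10⁻⁴ × 1.4) ≈ 166.7 m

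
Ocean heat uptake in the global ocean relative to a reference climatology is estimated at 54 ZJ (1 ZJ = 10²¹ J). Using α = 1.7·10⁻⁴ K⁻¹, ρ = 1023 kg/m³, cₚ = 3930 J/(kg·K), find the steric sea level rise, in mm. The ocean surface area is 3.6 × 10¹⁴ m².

Per unit area: Q = 54×10²¹ / (3.6×10¹⁴) = 1.5×10⁸ J/m²
Δh = αQ/(ρcₚ) = 1.7×10⁻⁴ × 1.5×10⁸ / (1023 × 3930) ≈ 0.0063427 m

Δh ≈ 6.34 mm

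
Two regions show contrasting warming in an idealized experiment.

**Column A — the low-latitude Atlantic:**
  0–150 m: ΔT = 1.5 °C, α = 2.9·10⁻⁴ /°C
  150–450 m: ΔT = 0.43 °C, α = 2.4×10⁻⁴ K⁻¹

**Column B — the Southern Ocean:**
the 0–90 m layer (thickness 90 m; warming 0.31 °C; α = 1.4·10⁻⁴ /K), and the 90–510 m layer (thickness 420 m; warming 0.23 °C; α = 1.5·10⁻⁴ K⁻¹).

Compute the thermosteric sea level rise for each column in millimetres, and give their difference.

A 0–150 m: 1.5 × 150 × 2.9×10⁻⁴ = 0.06525 m
A 150–450 m: 300 × 0.43 × 2.4×10⁻⁴ = 0.03096 m
A total: 0.09621 m
B Layer 1: 90 × 1.4×10⁻⁴ × 0.31 = 0.003906 m
B Layer 2: 0.23 × 1.5×10⁻⁴ × 420 = 0.01449 m
B total: 0.018396 m
Difference: 0.09621 − 0.018396 = 0.077814 m

Δh_A ≈ 96 mm, Δh_B ≈ 18 mm; difference ≈ 78 mm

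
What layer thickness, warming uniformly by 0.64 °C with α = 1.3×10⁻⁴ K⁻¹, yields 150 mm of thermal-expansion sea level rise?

about 1800 m

H = Δh/(αΔT) = 0.15 / (1.3×10⁻⁴ × 0.64) ≈ 1803 m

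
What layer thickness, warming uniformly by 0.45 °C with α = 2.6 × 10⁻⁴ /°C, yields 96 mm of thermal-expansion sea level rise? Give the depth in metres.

about 821 m

H = Δh/(αΔT) = 0.096 / (2.6×10⁻⁴ × 0.45) ≈ 820.5 m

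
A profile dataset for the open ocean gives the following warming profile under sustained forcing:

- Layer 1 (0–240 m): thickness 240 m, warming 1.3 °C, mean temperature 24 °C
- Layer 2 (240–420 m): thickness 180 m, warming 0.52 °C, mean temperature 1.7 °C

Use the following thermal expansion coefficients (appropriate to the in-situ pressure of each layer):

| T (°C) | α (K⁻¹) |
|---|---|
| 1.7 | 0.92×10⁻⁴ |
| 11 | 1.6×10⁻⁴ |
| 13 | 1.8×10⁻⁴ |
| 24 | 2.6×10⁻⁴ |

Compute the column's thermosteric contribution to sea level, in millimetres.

Δh ≈ 89.7 mm

Layer 1 at 24 °C → α = 2.6×10⁻⁴ K⁻¹
Layer 2 at 1.7 °C → α = 0.92×10⁻⁴ K⁻¹
Layer 1: 2.6×10⁻⁴ × 1.3 × 240 = 0.08112 m
Layer 2: 0.52 × 180 × 0.92×10⁻⁴ = 0.0086112 m
Δh = 0.08112 + 0.0086112 = 0.0897312 m ≈ 89.7 mm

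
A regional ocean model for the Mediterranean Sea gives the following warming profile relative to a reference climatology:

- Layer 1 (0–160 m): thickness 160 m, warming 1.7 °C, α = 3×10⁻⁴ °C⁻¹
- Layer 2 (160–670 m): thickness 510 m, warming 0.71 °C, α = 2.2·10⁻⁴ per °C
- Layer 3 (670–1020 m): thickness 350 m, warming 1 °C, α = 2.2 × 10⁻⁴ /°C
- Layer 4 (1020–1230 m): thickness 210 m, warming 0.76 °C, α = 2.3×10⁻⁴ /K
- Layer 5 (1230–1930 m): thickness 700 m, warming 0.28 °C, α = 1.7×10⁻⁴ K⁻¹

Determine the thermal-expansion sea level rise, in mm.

1.7 × 3×10⁻⁴ × 160 = 0.08160 m
Layer 2: 510 × 0.71 × 2.2×10⁻⁴ = 0.079662 m
1 × 2.2×10⁻⁴ × 350 = 0.07700 m
1020–1230 m: 2.3×10⁻⁴ × 0.76 × 210 = 0.036708 m
0.28 × 1.7×10⁻⁴ × 700 = 0.03332 m
Δh = 0.08160 + 0.079662 + 0.07700 + 0.036708 + 0.03332 = 0.30829 m

308 mm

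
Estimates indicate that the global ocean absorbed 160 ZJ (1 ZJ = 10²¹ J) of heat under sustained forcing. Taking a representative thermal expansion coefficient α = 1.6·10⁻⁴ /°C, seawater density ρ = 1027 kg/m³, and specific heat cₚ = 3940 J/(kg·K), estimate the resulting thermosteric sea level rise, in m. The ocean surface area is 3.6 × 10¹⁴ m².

about 0.0176 m

Per unit area: Q = 160×10²¹ / (3.6×10¹⁴) ≈ 4.444×10⁸ J/m²
Δh = αQ/(ρcₚ) = 1.6×10⁻⁴ × 4.444×10⁸ / (1027 × 3940) ≈ 0.017572 m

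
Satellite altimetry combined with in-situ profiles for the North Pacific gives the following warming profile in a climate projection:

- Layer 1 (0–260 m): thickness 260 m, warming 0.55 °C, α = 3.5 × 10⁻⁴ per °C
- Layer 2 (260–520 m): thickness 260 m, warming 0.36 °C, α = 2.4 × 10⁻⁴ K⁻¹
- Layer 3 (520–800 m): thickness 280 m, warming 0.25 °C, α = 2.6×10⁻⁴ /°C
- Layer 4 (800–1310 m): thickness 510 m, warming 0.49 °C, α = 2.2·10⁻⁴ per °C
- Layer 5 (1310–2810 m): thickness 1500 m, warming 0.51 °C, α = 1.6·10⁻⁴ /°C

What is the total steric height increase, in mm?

about 268 mm

Layer 1: 260 × 3.5×10⁻⁴ × 0.55 = 0.05005 m
260 × 0.36 × 2.4×10⁻⁴ = 0.022464 m
520–800 m: 0.25 × 2.6×10⁻⁴ × 280 = 0.01820 m
510 × 2.2×10⁻⁴ × 0.49 = 0.054978 m
1310–2810 m: 1.6×10⁻⁴ × 0.51 × 1500 = 0.12240 m
Δh = 0.05005 + 0.022464 + 0.01820 + 0.054978 + 0.12240 = 0.268092 m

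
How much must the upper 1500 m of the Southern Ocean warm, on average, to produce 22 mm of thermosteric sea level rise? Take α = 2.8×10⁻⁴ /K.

about 0.052 K

ΔT = Δh/(αH) = 0.022 / (2.8×10⁻⁴ × 1500) ≈ 0.05238 K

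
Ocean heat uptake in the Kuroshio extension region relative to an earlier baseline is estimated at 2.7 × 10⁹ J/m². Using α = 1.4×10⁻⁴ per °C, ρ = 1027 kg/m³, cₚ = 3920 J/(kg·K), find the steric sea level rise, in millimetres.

Δh ≈ 94 mm

Δh = αQ/(ρcₚ) = 1.4×10⁻⁴ × 2.7×10⁹ / (1027 × 3920) ≈ 0.093893 m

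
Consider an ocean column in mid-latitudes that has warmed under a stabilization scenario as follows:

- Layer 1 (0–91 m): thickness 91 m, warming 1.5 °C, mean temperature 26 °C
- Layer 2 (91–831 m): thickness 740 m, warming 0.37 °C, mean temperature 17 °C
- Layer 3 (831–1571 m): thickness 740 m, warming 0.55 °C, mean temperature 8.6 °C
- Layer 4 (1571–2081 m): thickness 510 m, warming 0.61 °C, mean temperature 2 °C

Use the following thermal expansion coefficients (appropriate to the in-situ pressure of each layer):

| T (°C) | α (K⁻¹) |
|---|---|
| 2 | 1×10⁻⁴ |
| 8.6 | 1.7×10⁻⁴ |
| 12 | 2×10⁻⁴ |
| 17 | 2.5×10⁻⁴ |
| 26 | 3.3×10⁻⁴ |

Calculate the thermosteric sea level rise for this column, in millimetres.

Layer 1 at 26 °C → α = 3.3×10⁻⁴ K⁻¹
Layer 2 at 17 °C → α = 2.5×10⁻⁴ K⁻¹
Layer 3 at 8.6 °C → α = 1.7×10⁻⁴ K⁻¹
Layer 4 at 2 °C → α = 1×10⁻⁴ K⁻¹
Layer 1: 3.3×10⁻⁴ × 91 × 1.5 = 0.045045 m
2.5×10⁻⁴ × 740 × 0.37 = 0.06845 m
Layer 3: 1.7×10⁻⁴ × 0.55 × 740 = 0.06919 m
Layer 4: 1×10⁻⁴ × 510 × 0.61 = 0.03111 m
Δh = 0.045045 + 0.06845 + 0.06919 + 0.03111 = 0.213795 m

Δh = 210 mm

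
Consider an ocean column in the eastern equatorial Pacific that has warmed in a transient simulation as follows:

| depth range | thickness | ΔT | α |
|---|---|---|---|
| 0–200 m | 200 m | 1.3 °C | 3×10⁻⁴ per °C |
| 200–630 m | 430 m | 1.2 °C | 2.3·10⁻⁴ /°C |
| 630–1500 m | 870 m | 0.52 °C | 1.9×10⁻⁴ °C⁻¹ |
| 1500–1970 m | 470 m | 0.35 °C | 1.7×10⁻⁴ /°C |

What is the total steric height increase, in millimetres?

Δh ≈ 311 mm

0–200 m: 200 × 3×10⁻⁴ × 1.3 = 0.07800 m
Layer 2: 1.2 × 2.3×10⁻⁴ × 430 = 0.11868 m
630–1500 m: 870 × 0.52 × 1.9×10⁻⁴ = 0.085956 m
Layer 4: 0.35 × 1.7×10⁻⁴ × 470 = 0.027965 m
Δh = 0.07800 + 0.11868 + 0.085956 + 0.027965 = 0.310601 m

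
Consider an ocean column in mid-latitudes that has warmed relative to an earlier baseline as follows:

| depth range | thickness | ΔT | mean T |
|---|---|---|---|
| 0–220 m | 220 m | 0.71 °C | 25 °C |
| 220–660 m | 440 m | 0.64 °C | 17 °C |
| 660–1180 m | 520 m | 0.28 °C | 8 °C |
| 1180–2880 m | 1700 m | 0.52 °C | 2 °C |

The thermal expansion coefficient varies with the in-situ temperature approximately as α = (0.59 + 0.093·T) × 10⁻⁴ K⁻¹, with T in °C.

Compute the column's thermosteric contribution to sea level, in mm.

Δh = 190 mm

Layer 1: α = (0.59 + 0.093×25)×10⁻⁴ = 2.915×10⁻⁴ K⁻¹
Layer 2: α = (0.59 + 0.093×17)×10⁻⁴ = 2.171×10⁻⁴ K⁻¹
Layer 3: α = (0.59 + 0.093×8)×10⁻⁴ = 1.334×10⁻⁴ K⁻¹
Layer 4: α = (0.59 + 0.093×2)×10⁻⁴ = 0.776×10⁻⁴ K⁻¹
220 × 2.915×10⁻⁴ × 0.71 = 0.0455323 m
2.171×10⁻⁴ × 440 × 0.64 = 0.06113536 m
0.28 × 1.334×10⁻⁴ × 520 = 0.01942304 m
0.52 × 0.776×10⁻⁴ × 1700 = 0.0685984 m
Δh = 0.0455323 + 0.06113536 + 0.01942304 + 0.0685984 = 0.1946891 m ≈ 190 mm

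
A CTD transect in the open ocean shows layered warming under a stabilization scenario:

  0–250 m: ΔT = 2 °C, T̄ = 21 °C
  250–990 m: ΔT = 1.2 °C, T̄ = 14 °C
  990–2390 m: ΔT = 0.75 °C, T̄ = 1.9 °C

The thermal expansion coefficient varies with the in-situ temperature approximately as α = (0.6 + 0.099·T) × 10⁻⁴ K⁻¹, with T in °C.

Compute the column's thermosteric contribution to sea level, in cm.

Layer 1: α = (0.6 + 0.099×21)×10⁻⁴ = 2.679×10⁻⁴ K⁻¹
Layer 2: α = (0.6 + 0.099×14)×10⁻⁴ = 1.986×10⁻⁴ K⁻¹
Layer 3: α = (0.6 + 0.099×1.9)×10⁻⁴ = 0.7881×10⁻⁴ K⁻¹
Layer 1: 2 × 2.679×10⁻⁴ × 250 = 0.13395 m
250–990 m: 1.986×10⁻⁴ × 740 × 1.2 = 0.1763568 m
0.75 × 1400 × 0.7881×10⁻⁴ = 0.0827505 m
Δh = 0.13395 + 0.1763568 + 0.0827505 = 0.3930573 m ≈ 39.3 cm

Δh = 39.3 cm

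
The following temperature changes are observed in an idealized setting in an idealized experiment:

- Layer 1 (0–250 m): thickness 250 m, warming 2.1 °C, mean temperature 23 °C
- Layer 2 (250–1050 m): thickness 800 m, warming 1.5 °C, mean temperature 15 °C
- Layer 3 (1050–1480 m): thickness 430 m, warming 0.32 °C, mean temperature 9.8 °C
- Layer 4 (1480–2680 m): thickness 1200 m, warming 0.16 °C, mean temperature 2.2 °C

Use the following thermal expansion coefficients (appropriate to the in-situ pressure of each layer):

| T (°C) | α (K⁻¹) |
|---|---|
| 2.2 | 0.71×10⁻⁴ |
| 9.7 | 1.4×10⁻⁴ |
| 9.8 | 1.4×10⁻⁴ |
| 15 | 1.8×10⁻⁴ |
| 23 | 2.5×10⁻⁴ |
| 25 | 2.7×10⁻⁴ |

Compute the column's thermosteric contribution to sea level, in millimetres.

Layer 1 at 23 °C → α = 2.5×10⁻⁴ K⁻¹
Layer 2 at 15 °C → α = 1.8×10⁻⁴ K⁻¹
Layer 3 at 9.8 °C → α = 1.4×10⁻⁴ K⁻¹
Layer 4 at 2.2 °C → α = 0.71×10⁻⁴ K⁻¹
2.5×10⁻⁴ × 2.1 × 250 = 0.13125 m
Layer 2: 800 × 1.8×10⁻⁴ × 1.5 = 0.21600 m
1050–1480 m: 430 × 1.4×10⁻⁴ × 0.32 = 0.019264 m
1480–2680 m: 0.71×10⁻⁴ × 1200 × 0.16 = 0.013632 m
Δh = 0.13125 + 0.21600 + 0.019264 + 0.013632 = 0.380146 m ≈ 380 mm

Δh = 380 mm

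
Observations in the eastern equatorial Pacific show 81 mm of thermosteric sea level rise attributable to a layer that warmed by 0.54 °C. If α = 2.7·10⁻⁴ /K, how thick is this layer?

H = Δh/(αΔT) = 0.081 / (2.7×10⁻⁴ × 0.54) ≈ 555.6 m

H ≈ 556 m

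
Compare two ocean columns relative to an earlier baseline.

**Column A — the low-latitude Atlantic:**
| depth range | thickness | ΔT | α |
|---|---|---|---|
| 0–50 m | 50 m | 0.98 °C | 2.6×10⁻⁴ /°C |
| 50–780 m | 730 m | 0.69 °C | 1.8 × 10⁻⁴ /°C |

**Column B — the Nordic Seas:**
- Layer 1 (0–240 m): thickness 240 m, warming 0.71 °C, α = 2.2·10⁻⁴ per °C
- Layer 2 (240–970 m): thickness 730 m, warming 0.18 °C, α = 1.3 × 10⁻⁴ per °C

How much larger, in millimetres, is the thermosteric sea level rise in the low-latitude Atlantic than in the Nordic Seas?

A Layer 1: 0.98 × 2.6×10⁻⁴ × 50 = 0.01274 m
A 0.69 × 1.8×10⁻⁴ × 730 = 0.090666 m
A total: 0.103406 m
B Layer 1: 240 × 0.71 × 2.2×10⁻⁴ = 0.037488 m
B 240–970 m: 1.3×10⁻⁴ × 0.18 × 730 = 0.017082 m
B total: 0.05457 m
Difference: 0.103406 − 0.05457 = 0.048836 m

48.8 mm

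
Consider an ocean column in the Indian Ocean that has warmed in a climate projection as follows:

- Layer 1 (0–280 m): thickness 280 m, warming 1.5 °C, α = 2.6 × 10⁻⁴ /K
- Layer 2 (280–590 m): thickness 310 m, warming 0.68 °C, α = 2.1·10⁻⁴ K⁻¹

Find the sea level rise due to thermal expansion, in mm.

Δh ≈ 153 mm

2.6×10⁻⁴ × 280 × 1.5 = 0.10920 m
280–590 m: 2.1×10⁻⁴ × 0.68 × 310 = 0.044268 m
Δh = 0.10920 + 0.044268 = 0.153468 m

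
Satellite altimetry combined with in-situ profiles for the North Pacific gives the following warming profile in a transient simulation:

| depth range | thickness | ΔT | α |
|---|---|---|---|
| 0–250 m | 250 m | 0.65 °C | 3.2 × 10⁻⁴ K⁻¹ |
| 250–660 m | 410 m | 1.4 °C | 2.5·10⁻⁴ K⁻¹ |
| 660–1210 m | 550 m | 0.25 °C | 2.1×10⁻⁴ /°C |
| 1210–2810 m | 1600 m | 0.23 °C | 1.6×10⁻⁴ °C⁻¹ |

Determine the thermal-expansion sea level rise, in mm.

250 × 0.65 × 3.2×10⁻⁴ = 0.05200 m
250–660 m: 1.4 × 410 × 2.5×10⁻⁴ = 0.14350 m
660–1210 m: 550 × 2.1×10⁻⁴ × 0.25 = 0.028875 m
1210–2810 m: 1.6×10⁻⁴ × 1600 × 0.23 = 0.05888 m
Δh = 0.05200 + 0.14350 + 0.028875 + 0.05888 = 0.283255 m

280 mm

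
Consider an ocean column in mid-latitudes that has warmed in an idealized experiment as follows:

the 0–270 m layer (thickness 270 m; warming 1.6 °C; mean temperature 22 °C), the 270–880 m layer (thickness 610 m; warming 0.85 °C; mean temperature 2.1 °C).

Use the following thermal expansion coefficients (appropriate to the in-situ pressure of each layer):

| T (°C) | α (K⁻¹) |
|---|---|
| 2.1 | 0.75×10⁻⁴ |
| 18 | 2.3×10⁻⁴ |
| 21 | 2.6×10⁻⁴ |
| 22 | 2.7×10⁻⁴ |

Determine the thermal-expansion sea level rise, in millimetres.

Δh = 160 mm

Layer 1 at 22 °C → α = 2.7×10⁻⁴ K⁻¹
Layer 2 at 2.1 °C → α = 0.75×10⁻⁴ K⁻¹
Layer 1: 1.6 × 270 × 2.7×10⁻⁴ = 0.11664 m
0.85 × 0.75×10⁻⁴ × 610 = 0.0388875 m
Δh = 0.11664 + 0.0388875 = 0.1555275 m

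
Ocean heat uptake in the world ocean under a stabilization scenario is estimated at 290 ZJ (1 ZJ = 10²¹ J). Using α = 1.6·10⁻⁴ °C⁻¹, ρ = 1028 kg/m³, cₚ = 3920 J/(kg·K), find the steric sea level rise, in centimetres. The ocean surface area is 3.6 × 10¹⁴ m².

Δh = 3.2 cm

Per unit area: Q = 290×10²¹ / (3.6×10¹⁴) ≈ 8.056×10⁸ J/m²
Δh = αQ/(ρcₚ) = 1.6×10⁻⁴ × 8.056×10⁸ / (1028 × 3920) ≈ 0.031986 m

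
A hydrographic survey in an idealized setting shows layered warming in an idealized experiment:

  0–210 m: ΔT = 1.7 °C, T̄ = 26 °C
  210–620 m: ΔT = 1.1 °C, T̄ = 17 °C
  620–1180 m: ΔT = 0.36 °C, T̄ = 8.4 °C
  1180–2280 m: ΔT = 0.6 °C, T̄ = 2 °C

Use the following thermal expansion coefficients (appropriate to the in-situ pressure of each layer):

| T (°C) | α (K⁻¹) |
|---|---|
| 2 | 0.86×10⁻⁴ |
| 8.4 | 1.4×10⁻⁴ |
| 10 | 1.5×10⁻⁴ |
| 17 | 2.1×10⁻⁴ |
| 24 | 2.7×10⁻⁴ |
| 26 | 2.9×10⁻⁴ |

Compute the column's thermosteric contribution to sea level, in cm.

Layer 1 at 26 °C → α = 2.9×10⁻⁴ K⁻¹
Layer 2 at 17 °C → α = 2.1×10⁻⁴ K⁻¹
Layer 3 at 8.4 °C → α = 1.4×10⁻⁴ K⁻¹
Layer 4 at 2 °C → α = 0.86×10⁻⁴ K⁻¹
Layer 1: 210 × 1.7 × 2.9×10⁻⁴ = 0.10353 m
Layer 2: 410 × 2.1×10⁻⁴ × 1.1 = 0.09471 m
620–1180 m: 0.36 × 1.4×10⁻⁴ × 560 = 0.028224 m
Layer 4: 0.86×10⁻⁴ × 1100 × 0.6 = 0.05676 m
Δh = 0.10353 + 0.09471 + 0.028224 + 0.05676 = 0.283224 m

Δh ≈ 28 cm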